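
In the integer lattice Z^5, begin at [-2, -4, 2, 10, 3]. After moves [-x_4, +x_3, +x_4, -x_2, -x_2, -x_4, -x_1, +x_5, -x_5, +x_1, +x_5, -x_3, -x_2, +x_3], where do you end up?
(-2, -7, 3, 9, 4)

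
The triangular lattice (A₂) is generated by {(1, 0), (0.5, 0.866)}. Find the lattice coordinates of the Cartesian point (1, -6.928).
5b₁ - 8b₂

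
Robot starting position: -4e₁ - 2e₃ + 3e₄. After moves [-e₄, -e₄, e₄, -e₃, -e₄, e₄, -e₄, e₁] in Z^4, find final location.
(-3, 0, -3, 1)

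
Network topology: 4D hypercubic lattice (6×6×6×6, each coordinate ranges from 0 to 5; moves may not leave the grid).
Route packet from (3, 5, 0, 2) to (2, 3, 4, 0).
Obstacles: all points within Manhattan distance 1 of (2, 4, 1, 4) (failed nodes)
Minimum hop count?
9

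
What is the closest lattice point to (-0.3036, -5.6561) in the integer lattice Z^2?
(0, -6)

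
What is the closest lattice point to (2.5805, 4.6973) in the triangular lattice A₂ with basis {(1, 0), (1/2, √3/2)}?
(2.5, 4.33)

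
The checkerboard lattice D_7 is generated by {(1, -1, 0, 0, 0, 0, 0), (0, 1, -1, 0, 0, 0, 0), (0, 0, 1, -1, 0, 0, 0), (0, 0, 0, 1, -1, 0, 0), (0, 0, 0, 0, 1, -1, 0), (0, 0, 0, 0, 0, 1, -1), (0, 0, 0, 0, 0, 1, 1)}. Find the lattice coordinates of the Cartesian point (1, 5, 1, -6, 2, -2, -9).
b₁ + 6b₂ + 7b₃ + b₄ + 3b₅ + 5b₆ - 4b₇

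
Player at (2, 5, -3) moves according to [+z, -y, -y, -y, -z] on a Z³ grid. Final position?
(2, 2, -3)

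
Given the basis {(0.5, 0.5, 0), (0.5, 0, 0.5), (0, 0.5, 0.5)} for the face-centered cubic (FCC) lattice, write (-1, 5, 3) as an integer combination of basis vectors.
b₁ - 3b₂ + 9b₃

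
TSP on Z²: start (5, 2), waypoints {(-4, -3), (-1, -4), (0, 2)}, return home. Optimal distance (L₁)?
30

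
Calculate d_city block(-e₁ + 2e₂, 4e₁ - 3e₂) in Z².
10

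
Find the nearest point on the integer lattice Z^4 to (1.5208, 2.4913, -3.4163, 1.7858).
(2, 2, -3, 2)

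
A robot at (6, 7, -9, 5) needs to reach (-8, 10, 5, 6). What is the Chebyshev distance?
14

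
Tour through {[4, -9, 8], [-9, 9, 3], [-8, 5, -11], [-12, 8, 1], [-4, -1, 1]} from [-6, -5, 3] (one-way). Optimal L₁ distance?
84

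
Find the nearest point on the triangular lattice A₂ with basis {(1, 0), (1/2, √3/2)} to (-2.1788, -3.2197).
(-2, -3.464)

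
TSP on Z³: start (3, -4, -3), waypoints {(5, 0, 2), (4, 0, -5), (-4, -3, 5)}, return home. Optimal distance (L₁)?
46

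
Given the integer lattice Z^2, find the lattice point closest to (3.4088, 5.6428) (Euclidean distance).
(3, 6)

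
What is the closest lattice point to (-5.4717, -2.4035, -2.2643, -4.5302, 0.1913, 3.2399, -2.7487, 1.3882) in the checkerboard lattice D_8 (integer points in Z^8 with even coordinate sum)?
(-6, -2, -2, -5, 0, 3, -3, 1)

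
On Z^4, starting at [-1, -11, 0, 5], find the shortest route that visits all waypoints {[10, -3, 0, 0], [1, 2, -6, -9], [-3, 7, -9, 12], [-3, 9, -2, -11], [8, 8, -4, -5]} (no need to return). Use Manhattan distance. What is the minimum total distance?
114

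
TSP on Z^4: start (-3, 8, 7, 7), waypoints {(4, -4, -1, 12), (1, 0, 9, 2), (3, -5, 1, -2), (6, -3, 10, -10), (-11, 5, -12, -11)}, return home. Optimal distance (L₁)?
182
(one optimal route: (-3, 8, 7, 7) → (1, 0, 9, 2) → (4, -4, -1, 12) → (3, -5, 1, -2) → (6, -3, 10, -10) → (-11, 5, -12, -11) → (-3, 8, 7, 7))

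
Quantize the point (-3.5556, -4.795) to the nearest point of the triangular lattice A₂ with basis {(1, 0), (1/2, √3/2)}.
(-3.5, -4.33)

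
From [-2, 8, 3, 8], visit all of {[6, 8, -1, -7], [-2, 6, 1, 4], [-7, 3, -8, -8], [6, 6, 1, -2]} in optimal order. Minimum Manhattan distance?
57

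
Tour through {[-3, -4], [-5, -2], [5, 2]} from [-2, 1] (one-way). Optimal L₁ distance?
24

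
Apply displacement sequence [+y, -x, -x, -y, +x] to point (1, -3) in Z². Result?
(0, -3)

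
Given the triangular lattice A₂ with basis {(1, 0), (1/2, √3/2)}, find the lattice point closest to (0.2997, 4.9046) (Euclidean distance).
(0, 5.196)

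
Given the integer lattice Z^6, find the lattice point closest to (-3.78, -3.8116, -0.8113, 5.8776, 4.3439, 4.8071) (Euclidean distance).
(-4, -4, -1, 6, 4, 5)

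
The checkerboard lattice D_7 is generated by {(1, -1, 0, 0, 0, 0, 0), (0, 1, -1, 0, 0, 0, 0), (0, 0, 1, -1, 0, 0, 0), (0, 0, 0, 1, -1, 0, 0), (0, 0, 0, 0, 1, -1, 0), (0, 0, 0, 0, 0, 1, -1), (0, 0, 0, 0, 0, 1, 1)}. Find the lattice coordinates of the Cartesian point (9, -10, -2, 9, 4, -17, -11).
9b₁ - b₂ - 3b₃ + 6b₄ + 10b₅ + 2b₆ - 9b₇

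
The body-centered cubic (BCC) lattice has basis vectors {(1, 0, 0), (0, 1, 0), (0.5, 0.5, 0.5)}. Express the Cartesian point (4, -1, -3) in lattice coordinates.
7b₁ + 2b₂ - 6b₃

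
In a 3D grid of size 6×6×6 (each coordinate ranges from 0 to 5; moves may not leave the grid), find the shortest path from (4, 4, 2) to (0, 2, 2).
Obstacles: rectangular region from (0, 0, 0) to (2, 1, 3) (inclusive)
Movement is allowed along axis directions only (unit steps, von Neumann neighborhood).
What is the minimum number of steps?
6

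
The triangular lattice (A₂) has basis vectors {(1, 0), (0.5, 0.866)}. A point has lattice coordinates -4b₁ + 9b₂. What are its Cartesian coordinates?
(0.5, 7.794)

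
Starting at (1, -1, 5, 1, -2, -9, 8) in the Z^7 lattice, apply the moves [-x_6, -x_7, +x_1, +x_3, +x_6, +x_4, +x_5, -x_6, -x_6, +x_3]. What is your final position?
(2, -1, 7, 2, -1, -11, 7)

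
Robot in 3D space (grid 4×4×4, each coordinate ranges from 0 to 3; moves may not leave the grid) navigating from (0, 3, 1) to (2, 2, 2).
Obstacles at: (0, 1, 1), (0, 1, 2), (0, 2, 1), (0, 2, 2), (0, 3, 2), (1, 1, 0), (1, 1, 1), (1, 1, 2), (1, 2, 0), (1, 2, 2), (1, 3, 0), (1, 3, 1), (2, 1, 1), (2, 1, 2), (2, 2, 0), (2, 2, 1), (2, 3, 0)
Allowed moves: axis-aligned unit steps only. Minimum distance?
12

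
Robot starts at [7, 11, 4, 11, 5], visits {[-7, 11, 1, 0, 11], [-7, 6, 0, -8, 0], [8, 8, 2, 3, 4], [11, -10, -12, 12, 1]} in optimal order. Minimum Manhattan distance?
136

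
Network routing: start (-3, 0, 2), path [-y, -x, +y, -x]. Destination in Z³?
(-5, 0, 2)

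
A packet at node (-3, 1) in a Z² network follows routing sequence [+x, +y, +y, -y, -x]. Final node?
(-3, 2)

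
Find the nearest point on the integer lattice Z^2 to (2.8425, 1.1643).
(3, 1)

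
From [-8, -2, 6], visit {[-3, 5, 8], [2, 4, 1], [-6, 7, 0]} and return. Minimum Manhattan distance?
56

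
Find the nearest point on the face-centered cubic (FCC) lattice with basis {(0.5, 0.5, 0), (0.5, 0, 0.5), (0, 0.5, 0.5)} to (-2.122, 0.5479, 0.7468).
(-2, 0.5, 0.5)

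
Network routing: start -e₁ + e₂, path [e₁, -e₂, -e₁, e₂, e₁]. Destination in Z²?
(0, 1)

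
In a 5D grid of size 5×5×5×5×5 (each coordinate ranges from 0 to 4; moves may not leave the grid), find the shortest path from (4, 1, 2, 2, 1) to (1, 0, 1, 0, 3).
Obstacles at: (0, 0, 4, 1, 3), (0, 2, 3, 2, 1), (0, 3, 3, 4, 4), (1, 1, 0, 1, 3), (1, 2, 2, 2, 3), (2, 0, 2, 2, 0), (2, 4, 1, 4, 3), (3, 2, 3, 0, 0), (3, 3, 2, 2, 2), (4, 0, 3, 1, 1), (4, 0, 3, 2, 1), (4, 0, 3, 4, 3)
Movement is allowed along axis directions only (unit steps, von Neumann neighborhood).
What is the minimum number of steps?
9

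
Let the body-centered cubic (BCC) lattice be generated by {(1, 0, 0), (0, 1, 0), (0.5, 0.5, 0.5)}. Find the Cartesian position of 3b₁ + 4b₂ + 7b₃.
(6.5, 7.5, 3.5)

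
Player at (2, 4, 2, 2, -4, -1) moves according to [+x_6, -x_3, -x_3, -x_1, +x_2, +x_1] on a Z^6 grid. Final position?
(2, 5, 0, 2, -4, 0)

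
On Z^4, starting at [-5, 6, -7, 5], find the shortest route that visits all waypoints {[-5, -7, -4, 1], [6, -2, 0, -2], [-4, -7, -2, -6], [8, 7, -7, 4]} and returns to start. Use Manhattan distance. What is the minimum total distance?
90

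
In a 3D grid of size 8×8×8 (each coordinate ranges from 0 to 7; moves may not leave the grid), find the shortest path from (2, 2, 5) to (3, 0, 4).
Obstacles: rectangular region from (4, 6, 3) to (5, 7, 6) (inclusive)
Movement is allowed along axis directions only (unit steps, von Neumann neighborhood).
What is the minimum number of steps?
4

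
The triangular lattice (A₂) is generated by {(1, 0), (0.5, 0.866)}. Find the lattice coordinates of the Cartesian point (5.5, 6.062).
2b₁ + 7b₂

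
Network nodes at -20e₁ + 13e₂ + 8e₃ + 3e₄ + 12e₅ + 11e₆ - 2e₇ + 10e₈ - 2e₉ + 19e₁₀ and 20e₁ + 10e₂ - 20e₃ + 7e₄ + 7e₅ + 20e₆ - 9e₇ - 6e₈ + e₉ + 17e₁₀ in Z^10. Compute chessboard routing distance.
40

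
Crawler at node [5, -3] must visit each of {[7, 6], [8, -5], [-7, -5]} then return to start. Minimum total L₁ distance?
52
(one optimal route: (5, -3) → (7, 6) → (8, -5) → (-7, -5) → (5, -3))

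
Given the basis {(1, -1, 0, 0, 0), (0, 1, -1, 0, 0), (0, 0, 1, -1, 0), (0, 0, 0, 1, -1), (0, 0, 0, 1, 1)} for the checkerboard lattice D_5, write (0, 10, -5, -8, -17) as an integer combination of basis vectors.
10b₂ + 5b₃ + 7b₄ - 10b₅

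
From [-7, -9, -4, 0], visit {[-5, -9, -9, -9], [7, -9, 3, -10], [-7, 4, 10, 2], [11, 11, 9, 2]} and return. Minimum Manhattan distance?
138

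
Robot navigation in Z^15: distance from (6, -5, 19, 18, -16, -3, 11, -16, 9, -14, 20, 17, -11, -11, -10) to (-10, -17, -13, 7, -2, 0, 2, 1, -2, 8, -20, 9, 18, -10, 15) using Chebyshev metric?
40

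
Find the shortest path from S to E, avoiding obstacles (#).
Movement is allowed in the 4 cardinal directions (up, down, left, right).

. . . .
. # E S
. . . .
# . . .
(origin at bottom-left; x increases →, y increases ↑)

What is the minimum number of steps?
1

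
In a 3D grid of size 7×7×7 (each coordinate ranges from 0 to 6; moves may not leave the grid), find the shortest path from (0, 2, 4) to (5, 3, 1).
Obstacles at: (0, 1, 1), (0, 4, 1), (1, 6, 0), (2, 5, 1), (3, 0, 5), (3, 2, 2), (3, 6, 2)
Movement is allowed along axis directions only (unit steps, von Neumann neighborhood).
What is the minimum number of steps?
9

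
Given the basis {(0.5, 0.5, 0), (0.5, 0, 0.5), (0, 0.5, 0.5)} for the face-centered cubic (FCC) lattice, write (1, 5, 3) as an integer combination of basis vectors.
3b₁ - b₂ + 7b₃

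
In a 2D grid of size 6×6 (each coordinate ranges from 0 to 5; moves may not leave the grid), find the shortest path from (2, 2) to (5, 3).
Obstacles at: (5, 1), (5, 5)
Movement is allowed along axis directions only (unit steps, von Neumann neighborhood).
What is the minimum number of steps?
4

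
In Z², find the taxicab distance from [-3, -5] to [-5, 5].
12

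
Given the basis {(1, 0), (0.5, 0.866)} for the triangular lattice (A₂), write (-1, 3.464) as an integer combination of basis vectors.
-3b₁ + 4b₂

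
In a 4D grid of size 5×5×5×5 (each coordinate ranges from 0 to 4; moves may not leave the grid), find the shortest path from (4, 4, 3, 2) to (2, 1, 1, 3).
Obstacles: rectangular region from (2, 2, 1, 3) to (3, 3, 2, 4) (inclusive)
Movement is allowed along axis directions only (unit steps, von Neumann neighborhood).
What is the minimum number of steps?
8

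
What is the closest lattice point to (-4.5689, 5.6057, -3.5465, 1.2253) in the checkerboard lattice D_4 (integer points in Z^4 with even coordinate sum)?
(-5, 6, -4, 1)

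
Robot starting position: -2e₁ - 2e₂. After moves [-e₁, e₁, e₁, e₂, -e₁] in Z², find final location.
(-2, -1)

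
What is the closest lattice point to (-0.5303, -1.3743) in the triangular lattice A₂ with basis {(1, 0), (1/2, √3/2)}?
(-0.5, -0.866)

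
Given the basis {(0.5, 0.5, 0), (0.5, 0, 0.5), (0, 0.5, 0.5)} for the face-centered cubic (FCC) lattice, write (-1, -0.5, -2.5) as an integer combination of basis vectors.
b₁ - 3b₂ - 2b₃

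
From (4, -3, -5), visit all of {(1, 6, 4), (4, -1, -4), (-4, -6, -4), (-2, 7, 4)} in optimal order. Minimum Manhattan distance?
43
(one optimal route: (4, -3, -5) → (4, -1, -4) → (-4, -6, -4) → (-2, 7, 4) → (1, 6, 4))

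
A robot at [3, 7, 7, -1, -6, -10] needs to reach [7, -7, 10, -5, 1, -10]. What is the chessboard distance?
14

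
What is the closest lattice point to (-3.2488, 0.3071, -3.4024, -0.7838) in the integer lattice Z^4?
(-3, 0, -3, -1)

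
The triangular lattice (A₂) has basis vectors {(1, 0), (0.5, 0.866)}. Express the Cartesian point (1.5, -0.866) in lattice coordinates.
2b₁ - b₂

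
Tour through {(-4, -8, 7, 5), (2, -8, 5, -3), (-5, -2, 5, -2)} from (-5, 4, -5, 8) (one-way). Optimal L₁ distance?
56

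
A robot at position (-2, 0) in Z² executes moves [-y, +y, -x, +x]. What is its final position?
(-2, 0)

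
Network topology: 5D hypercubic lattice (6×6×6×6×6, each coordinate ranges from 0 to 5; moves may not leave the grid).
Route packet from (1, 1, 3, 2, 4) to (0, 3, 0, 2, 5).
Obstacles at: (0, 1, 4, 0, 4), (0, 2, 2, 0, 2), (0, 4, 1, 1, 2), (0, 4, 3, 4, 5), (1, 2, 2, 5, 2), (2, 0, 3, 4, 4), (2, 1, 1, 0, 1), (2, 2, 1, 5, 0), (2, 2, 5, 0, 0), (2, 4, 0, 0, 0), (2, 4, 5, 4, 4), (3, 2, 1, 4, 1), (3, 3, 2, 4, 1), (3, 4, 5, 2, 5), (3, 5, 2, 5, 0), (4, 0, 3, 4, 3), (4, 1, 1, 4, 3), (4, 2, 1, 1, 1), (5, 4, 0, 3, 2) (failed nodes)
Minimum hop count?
7
(one shortest path: (1, 1, 3, 2, 4) → (0, 1, 3, 2, 4) → (0, 2, 3, 2, 4) → (0, 3, 3, 2, 4) → (0, 3, 2, 2, 4) → (0, 3, 1, 2, 4) → (0, 3, 0, 2, 4) → (0, 3, 0, 2, 5))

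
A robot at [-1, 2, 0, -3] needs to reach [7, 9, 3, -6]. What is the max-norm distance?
8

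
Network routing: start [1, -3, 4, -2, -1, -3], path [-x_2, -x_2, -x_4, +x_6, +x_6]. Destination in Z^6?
(1, -5, 4, -3, -1, -1)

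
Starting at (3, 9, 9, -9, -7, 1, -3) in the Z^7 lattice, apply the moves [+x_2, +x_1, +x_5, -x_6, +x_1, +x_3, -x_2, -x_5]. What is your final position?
(5, 9, 10, -9, -7, 0, -3)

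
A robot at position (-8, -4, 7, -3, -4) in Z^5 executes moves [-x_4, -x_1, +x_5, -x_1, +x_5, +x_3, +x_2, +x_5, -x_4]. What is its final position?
(-10, -3, 8, -5, -1)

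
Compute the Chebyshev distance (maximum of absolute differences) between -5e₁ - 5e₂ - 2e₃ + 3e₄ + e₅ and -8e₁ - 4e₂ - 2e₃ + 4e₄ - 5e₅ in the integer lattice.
6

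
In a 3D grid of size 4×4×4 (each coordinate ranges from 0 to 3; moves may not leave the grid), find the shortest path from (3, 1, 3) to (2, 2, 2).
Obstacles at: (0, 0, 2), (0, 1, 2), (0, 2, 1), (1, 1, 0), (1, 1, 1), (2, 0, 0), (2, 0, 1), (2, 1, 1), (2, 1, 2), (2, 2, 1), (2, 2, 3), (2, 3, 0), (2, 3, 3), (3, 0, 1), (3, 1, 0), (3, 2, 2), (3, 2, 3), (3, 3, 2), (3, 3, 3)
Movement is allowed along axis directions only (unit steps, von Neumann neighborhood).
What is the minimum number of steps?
5
(one shortest path: (3, 1, 3) → (2, 1, 3) → (1, 1, 3) → (1, 2, 3) → (1, 2, 2) → (2, 2, 2))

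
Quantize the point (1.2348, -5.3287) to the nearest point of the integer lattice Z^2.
(1, -5)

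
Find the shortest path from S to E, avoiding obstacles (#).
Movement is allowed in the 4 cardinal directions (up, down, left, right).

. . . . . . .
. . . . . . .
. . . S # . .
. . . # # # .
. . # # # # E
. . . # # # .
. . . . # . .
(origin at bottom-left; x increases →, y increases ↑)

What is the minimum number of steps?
7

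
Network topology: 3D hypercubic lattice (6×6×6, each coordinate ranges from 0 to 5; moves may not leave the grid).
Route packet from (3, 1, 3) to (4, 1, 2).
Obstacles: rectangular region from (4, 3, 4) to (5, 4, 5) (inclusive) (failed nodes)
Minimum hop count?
2
(one shortest path: (3, 1, 3) → (4, 1, 3) → (4, 1, 2))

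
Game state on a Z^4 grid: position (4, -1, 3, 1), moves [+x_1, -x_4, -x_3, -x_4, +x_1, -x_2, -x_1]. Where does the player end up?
(5, -2, 2, -1)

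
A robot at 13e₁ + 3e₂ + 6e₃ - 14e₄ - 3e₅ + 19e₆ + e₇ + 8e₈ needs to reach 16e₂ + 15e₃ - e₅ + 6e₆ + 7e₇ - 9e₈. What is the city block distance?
87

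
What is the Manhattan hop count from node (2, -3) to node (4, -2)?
3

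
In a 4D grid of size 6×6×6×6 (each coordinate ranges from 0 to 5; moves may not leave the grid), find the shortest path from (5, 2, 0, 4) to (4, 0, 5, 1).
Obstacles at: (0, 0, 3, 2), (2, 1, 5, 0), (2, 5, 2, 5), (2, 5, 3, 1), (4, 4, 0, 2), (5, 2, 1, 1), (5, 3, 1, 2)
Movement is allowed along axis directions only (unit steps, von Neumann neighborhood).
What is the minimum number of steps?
11
(one shortest path: (5, 2, 0, 4) → (4, 2, 0, 4) → (4, 1, 0, 4) → (4, 0, 0, 4) → (4, 0, 1, 4) → (4, 0, 2, 4) → (4, 0, 3, 4) → (4, 0, 4, 4) → (4, 0, 5, 4) → (4, 0, 5, 3) → (4, 0, 5, 2) → (4, 0, 5, 1))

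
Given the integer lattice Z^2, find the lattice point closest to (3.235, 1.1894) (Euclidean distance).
(3, 1)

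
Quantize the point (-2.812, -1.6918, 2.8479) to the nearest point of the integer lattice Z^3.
(-3, -2, 3)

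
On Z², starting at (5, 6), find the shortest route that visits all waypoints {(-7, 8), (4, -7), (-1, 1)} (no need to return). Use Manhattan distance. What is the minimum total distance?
40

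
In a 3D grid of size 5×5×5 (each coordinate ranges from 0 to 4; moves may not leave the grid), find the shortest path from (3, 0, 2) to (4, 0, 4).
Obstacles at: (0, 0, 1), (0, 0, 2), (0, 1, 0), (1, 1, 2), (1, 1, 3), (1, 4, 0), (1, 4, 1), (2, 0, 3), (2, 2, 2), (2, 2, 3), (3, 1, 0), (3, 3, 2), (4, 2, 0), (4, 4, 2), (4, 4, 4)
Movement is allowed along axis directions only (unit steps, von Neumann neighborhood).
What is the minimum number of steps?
3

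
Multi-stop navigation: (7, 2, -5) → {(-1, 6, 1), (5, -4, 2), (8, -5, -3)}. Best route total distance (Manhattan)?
36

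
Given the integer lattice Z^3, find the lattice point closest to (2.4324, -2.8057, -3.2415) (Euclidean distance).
(2, -3, -3)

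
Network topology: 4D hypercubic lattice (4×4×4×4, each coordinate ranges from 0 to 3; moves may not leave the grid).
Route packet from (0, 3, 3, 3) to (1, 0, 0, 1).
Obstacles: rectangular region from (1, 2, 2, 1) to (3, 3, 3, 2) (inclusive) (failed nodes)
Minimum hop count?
9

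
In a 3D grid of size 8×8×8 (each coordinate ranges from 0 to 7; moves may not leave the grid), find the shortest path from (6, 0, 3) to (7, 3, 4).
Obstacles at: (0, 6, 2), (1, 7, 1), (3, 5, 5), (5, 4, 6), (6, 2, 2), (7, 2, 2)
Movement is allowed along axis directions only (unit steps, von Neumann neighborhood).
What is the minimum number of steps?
5
(one shortest path: (6, 0, 3) → (7, 0, 3) → (7, 1, 3) → (7, 2, 3) → (7, 3, 3) → (7, 3, 4))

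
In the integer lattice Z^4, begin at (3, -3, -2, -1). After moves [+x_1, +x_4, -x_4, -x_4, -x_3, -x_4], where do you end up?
(4, -3, -3, -3)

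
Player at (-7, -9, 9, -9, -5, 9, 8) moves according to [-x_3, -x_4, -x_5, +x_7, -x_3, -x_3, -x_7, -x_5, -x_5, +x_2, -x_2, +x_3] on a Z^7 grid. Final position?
(-7, -9, 7, -10, -8, 9, 8)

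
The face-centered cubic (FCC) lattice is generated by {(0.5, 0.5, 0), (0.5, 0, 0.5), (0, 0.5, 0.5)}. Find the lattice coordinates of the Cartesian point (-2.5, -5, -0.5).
-7b₁ + 2b₂ - 3b₃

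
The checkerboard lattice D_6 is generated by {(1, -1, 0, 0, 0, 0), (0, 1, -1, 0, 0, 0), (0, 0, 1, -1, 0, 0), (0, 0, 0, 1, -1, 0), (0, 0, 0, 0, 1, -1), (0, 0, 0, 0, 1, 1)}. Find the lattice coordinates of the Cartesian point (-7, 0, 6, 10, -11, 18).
-7b₁ - 7b₂ - b₃ + 9b₄ - 10b₅ + 8b₆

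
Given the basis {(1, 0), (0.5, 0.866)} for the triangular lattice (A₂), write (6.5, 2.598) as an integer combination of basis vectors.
5b₁ + 3b₂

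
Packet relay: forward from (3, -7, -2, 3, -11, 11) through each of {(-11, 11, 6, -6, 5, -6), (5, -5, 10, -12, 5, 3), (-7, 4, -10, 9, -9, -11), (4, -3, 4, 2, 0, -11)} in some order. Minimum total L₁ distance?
199
(one optimal route: (3, -7, -2, 3, -11, 11) → (4, -3, 4, 2, 0, -11) → (5, -5, 10, -12, 5, 3) → (-11, 11, 6, -6, 5, -6) → (-7, 4, -10, 9, -9, -11))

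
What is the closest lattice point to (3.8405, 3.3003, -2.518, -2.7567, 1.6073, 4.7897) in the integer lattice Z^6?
(4, 3, -3, -3, 2, 5)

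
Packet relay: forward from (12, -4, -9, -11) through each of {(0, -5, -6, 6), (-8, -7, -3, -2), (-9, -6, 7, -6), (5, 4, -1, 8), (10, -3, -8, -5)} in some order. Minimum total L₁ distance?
100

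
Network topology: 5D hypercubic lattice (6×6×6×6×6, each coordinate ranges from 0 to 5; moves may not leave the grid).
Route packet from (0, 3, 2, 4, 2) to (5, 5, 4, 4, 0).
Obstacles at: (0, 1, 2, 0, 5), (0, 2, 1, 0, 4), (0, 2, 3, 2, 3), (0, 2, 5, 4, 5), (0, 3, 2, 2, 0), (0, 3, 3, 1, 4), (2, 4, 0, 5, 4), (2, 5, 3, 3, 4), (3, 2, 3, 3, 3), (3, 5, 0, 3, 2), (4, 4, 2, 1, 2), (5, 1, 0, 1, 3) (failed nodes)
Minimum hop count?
11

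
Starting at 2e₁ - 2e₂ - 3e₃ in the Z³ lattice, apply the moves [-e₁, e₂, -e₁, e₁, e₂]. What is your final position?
(1, 0, -3)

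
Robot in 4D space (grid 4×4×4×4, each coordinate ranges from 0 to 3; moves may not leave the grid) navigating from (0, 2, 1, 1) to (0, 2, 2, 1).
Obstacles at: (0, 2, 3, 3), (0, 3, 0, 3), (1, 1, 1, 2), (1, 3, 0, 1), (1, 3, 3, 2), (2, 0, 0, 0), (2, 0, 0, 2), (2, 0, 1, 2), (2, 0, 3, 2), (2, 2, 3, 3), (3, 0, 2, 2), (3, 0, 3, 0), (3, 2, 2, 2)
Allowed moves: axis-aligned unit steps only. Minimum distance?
1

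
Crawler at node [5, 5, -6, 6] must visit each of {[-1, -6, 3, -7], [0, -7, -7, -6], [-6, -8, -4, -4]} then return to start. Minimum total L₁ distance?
96
(one optimal route: (5, 5, -6, 6) → (0, -7, -7, -6) → (-1, -6, 3, -7) → (-6, -8, -4, -4) → (5, 5, -6, 6))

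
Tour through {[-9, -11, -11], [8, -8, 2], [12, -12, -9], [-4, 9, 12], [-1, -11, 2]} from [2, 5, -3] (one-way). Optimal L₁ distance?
113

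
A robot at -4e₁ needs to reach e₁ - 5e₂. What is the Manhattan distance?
10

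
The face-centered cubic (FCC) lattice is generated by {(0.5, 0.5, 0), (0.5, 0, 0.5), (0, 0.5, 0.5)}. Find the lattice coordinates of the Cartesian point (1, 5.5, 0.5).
6b₁ - 4b₂ + 5b₃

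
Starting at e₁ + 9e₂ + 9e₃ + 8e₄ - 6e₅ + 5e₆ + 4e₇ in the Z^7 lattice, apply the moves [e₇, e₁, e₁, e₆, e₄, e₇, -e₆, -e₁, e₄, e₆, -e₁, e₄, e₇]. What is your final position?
(1, 9, 9, 11, -6, 6, 7)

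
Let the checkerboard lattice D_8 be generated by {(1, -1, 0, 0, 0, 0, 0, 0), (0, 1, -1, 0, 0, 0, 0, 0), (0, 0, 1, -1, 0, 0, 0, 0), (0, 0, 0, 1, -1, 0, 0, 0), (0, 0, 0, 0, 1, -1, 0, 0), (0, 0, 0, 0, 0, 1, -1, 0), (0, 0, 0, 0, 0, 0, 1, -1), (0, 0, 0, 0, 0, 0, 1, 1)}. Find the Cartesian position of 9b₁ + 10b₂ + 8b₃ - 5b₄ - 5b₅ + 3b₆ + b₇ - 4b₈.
(9, 1, -2, -13, 0, 8, -6, -5)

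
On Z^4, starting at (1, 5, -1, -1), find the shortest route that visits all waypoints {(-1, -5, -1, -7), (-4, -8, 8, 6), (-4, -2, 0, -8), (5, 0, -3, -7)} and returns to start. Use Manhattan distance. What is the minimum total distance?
100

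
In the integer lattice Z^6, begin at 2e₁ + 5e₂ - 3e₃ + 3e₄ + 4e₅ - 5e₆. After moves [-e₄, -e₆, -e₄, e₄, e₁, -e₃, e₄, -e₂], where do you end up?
(3, 4, -4, 3, 4, -6)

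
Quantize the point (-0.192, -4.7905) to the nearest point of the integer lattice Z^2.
(0, -5)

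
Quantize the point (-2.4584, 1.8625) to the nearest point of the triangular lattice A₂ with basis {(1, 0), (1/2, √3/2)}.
(-2, 1.732)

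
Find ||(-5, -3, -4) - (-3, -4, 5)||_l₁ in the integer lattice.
12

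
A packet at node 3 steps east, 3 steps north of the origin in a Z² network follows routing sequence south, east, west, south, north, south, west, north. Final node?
(2, 2)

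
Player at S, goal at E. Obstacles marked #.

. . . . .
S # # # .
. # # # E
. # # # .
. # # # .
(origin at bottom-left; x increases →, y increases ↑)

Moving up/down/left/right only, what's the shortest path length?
7
(one shortest path: (0, 3) → (0, 4) → (1, 4) → (2, 4) → (3, 4) → (4, 4) → (4, 3) → (4, 2))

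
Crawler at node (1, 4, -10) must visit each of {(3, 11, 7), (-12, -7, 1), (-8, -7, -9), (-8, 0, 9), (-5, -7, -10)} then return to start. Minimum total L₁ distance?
104
(one optimal route: (1, 4, -10) → (3, 11, 7) → (-8, 0, 9) → (-12, -7, 1) → (-8, -7, -9) → (-5, -7, -10) → (1, 4, -10))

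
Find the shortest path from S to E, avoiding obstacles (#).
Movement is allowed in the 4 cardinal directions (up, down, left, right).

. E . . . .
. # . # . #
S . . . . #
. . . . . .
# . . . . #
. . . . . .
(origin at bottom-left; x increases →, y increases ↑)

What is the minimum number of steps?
3
(one shortest path: (0, 3) → (0, 4) → (0, 5) → (1, 5))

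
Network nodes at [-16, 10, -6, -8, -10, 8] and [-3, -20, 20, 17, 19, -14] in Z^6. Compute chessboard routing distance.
30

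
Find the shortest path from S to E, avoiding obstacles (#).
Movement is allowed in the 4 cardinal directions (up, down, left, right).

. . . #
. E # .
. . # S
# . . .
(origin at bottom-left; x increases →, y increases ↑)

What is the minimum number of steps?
5
(one shortest path: (3, 1) → (3, 0) → (2, 0) → (1, 0) → (1, 1) → (1, 2))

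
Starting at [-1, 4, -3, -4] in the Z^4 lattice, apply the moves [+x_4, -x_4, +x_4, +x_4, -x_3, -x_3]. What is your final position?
(-1, 4, -5, -2)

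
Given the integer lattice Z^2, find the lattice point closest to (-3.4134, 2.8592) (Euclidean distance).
(-3, 3)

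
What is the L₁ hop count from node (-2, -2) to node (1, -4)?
5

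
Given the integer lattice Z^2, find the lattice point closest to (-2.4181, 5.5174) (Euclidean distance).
(-2, 6)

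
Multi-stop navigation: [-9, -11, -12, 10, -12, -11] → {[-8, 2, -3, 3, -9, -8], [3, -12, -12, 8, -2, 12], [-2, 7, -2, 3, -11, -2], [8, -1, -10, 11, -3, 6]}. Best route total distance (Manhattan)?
134
(one optimal route: (-9, -11, -12, 10, -12, -11) → (-8, 2, -3, 3, -9, -8) → (-2, 7, -2, 3, -11, -2) → (8, -1, -10, 11, -3, 6) → (3, -12, -12, 8, -2, 12))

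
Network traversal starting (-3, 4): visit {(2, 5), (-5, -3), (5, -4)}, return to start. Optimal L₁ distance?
38
(one optimal route: (-3, 4) → (2, 5) → (5, -4) → (-5, -3) → (-3, 4))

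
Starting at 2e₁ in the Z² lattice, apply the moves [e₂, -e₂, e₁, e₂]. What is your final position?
(3, 1)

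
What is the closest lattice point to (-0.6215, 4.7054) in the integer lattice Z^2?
(-1, 5)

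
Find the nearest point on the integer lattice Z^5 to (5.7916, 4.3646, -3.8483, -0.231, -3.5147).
(6, 4, -4, 0, -4)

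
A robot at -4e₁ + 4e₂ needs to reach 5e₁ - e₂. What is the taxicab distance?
14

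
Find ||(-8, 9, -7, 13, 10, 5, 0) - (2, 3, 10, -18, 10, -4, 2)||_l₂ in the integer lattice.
38.3536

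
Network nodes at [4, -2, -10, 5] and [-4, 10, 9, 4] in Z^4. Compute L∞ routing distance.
19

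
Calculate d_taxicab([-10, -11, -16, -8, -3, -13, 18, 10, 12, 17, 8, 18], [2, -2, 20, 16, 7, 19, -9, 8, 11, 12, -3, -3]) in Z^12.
190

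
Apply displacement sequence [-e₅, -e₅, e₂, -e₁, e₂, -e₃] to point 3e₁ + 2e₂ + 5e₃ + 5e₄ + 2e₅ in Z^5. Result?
(2, 4, 4, 5, 0)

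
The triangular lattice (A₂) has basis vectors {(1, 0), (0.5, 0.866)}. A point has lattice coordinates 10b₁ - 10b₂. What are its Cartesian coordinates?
(5, -8.66)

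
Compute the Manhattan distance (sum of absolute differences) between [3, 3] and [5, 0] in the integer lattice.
5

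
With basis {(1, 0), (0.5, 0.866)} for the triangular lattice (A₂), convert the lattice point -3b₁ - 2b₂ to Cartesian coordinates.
(-4, -1.732)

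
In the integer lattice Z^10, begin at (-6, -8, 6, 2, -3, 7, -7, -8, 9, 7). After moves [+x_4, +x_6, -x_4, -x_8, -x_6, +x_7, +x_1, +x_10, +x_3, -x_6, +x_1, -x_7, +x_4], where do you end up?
(-4, -8, 7, 3, -3, 6, -7, -9, 9, 8)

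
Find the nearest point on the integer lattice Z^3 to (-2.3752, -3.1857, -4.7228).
(-2, -3, -5)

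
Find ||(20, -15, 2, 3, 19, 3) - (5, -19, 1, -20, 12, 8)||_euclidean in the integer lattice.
29.0689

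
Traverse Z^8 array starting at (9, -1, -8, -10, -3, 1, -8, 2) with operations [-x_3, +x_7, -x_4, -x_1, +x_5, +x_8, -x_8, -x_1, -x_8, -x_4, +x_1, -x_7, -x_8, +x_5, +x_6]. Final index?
(8, -1, -9, -12, -1, 2, -8, 0)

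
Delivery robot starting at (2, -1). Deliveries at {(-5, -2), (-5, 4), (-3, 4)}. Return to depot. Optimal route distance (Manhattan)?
26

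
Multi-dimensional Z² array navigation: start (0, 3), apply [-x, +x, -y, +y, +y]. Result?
(0, 4)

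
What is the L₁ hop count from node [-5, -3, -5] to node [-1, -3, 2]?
11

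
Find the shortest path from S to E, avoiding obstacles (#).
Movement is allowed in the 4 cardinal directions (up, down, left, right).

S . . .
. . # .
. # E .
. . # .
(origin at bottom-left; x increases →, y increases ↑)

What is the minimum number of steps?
6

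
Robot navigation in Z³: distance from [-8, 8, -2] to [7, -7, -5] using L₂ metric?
21.4243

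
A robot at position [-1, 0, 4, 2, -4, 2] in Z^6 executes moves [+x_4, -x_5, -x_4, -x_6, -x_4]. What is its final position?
(-1, 0, 4, 1, -5, 1)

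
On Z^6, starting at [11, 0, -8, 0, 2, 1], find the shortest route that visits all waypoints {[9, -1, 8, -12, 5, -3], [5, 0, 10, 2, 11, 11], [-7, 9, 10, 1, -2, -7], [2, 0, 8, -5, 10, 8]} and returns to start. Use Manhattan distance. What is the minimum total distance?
196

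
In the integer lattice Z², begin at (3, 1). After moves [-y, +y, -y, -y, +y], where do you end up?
(3, 0)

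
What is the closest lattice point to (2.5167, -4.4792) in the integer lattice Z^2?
(3, -4)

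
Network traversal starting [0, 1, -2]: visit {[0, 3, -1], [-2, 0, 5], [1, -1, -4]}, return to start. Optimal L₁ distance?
32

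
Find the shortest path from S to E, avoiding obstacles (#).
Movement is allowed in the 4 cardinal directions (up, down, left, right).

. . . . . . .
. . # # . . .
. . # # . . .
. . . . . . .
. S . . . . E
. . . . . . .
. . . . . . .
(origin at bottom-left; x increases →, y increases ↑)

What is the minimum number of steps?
5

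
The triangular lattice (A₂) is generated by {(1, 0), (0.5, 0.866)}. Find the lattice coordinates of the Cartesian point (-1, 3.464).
-3b₁ + 4b₂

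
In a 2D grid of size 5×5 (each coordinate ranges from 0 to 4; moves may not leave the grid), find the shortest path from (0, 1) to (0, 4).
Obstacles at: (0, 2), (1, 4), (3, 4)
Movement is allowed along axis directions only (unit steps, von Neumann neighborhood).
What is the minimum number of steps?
5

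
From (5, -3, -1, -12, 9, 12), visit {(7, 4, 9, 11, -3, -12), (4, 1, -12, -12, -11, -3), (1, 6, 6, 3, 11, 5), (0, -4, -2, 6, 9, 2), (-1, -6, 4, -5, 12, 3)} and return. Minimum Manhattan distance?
252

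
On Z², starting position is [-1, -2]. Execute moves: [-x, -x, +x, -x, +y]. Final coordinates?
(-3, -1)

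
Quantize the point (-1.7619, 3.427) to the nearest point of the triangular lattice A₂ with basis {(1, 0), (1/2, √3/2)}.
(-2, 3.464)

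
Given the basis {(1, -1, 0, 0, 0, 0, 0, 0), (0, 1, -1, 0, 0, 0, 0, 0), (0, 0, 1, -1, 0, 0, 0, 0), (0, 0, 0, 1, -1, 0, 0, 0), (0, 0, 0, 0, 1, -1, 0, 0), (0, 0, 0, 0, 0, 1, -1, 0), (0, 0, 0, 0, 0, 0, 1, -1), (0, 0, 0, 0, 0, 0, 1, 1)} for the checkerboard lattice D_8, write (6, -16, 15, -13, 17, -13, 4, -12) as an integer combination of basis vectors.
6b₁ - 10b₂ + 5b₃ - 8b₄ + 9b₅ - 4b₆ + 6b₇ - 6b₈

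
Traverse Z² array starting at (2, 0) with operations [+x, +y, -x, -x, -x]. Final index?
(0, 1)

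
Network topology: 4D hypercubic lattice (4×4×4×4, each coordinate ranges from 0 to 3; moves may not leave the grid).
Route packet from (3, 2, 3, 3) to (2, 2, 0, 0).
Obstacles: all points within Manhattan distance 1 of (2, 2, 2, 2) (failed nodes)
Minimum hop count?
7
(one shortest path: (3, 2, 3, 3) → (3, 2, 2, 3) → (3, 2, 1, 3) → (2, 2, 1, 3) → (2, 2, 0, 3) → (2, 2, 0, 2) → (2, 2, 0, 1) → (2, 2, 0, 0))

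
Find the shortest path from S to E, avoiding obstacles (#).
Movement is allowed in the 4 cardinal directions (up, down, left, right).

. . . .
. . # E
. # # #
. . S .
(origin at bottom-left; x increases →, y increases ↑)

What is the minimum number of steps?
9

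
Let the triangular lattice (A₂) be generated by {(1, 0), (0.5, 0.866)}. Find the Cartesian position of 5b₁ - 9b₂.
(0.5, -7.794)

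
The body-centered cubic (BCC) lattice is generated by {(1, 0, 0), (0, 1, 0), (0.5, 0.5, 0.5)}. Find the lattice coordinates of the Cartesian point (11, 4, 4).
7b₁ + 8b₃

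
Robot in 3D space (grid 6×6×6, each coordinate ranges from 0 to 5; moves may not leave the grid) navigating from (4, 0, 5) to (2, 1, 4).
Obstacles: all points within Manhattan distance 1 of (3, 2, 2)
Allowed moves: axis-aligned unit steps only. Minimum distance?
4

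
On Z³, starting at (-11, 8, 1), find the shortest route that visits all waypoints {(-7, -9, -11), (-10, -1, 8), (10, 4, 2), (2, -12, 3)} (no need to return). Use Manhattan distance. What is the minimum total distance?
98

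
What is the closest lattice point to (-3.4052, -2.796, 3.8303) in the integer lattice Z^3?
(-3, -3, 4)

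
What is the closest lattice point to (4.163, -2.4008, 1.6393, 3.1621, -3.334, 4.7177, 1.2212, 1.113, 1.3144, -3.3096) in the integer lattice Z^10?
(4, -2, 2, 3, -3, 5, 1, 1, 1, -3)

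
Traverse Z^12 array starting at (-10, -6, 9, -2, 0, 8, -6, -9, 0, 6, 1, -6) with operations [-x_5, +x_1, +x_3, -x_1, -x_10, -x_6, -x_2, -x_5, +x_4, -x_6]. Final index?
(-10, -7, 10, -1, -2, 6, -6, -9, 0, 5, 1, -6)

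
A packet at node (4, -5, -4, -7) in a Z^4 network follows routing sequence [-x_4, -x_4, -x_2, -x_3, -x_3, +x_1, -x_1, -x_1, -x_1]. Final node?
(2, -6, -6, -9)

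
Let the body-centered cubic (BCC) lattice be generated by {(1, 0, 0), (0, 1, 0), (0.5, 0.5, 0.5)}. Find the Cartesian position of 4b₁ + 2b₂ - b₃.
(3.5, 1.5, -0.5)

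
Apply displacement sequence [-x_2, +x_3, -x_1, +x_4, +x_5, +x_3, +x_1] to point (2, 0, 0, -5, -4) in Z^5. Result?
(2, -1, 2, -4, -3)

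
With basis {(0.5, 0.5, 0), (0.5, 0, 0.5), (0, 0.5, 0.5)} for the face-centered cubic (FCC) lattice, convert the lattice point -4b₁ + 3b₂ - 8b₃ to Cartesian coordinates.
(-0.5, -6, -2.5)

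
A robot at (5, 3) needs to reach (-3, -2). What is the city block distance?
13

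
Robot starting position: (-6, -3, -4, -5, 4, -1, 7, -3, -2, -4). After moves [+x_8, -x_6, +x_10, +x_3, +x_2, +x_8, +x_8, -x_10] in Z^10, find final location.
(-6, -2, -3, -5, 4, -2, 7, 0, -2, -4)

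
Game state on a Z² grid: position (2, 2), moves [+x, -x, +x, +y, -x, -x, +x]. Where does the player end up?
(2, 3)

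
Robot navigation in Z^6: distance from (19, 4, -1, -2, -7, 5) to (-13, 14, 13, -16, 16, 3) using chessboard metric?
32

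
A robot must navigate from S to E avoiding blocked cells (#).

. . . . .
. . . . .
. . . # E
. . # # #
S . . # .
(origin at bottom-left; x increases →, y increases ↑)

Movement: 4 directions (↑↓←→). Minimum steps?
8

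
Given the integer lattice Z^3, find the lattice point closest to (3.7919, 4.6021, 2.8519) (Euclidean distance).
(4, 5, 3)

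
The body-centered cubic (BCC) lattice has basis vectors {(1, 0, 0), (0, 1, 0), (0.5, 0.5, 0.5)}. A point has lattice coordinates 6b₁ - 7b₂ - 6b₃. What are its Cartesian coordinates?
(3, -10, -3)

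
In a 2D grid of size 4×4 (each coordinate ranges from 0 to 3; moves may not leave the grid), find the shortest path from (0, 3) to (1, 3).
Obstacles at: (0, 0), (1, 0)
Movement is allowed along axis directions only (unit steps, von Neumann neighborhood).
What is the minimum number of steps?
1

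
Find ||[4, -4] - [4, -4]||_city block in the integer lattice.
0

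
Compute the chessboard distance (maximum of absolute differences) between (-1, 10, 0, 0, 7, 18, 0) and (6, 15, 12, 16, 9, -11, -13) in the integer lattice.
29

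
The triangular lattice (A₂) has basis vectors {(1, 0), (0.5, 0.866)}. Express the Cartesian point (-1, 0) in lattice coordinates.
-b₁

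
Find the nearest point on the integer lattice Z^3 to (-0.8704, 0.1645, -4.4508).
(-1, 0, -4)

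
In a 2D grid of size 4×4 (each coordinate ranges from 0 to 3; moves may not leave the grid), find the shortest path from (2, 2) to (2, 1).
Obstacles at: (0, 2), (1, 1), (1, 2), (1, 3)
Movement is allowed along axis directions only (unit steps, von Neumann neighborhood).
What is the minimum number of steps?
1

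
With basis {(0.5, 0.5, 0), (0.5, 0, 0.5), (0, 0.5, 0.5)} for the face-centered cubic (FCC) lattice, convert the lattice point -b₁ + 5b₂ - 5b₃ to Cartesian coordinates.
(2, -3, 0)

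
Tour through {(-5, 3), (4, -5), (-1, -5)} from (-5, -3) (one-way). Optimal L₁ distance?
23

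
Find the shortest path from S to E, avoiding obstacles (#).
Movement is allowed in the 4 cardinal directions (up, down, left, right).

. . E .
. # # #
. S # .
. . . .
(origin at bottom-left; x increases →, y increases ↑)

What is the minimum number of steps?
5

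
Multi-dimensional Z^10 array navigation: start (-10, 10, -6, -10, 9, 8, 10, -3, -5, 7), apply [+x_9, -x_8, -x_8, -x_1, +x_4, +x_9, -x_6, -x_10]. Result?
(-11, 10, -6, -9, 9, 7, 10, -5, -3, 6)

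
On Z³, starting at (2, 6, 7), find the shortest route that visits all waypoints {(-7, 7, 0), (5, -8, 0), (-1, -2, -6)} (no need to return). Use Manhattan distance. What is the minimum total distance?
56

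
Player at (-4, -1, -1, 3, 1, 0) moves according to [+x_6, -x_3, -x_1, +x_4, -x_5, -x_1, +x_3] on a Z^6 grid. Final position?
(-6, -1, -1, 4, 0, 1)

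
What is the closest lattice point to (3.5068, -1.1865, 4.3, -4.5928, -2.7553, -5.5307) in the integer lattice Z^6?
(4, -1, 4, -5, -3, -6)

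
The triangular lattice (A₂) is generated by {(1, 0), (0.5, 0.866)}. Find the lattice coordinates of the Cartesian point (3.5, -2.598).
5b₁ - 3b₂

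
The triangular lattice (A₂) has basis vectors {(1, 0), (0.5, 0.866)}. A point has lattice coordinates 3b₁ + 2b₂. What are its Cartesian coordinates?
(4, 1.732)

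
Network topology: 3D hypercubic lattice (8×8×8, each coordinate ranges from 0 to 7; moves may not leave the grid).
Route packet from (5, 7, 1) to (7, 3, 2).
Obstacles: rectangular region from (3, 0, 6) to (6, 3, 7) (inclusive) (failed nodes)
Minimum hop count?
7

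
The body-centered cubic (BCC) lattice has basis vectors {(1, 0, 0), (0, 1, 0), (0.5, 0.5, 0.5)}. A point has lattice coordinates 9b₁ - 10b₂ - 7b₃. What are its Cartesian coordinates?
(5.5, -13.5, -3.5)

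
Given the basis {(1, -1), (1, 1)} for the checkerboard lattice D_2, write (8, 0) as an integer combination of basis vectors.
4b₁ + 4b₂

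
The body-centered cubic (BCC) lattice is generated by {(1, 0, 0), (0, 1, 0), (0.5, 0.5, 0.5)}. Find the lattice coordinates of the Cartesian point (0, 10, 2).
-2b₁ + 8b₂ + 4b₃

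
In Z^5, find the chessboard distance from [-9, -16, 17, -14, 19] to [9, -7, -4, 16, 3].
30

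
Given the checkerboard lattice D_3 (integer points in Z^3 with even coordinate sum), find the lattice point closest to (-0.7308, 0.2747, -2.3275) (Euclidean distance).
(-1, 0, -3)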